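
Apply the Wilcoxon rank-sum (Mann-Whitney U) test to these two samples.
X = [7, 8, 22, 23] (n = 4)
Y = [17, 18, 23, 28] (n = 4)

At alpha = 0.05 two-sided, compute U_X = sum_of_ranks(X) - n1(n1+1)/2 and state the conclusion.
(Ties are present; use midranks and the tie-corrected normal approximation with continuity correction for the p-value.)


Step 1: Combine and sort all 8 observations; assign midranks.
sorted (value, group): (7,X), (8,X), (17,Y), (18,Y), (22,X), (23,X), (23,Y), (28,Y)
ranks: 7->1, 8->2, 17->3, 18->4, 22->5, 23->6.5, 23->6.5, 28->8
Step 2: Rank sum for X: R1 = 1 + 2 + 5 + 6.5 = 14.5.
Step 3: U_X = R1 - n1(n1+1)/2 = 14.5 - 4*5/2 = 14.5 - 10 = 4.5.
       U_Y = n1*n2 - U_X = 16 - 4.5 = 11.5.
Step 4: Ties are present, so use the tie-corrected normal approximation (with continuity correction) for the p-value.
Step 5: p-value = 0.383630; compare to alpha = 0.05. fail to reject H0.

U_X = 4.5, p = 0.383630, fail to reject H0 at alpha = 0.05.


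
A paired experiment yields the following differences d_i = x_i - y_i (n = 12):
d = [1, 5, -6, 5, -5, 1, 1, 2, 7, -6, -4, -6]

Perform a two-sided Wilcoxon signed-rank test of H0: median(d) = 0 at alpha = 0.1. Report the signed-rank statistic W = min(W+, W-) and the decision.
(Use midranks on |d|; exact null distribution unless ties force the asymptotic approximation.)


Step 1: Drop any zero differences (none here) and take |d_i|.
|d| = [1, 5, 6, 5, 5, 1, 1, 2, 7, 6, 4, 6]
Step 2: Midrank |d_i| (ties get averaged ranks).
ranks: |1|->2, |5|->7, |6|->10, |5|->7, |5|->7, |1|->2, |1|->2, |2|->4, |7|->12, |6|->10, |4|->5, |6|->10
Step 3: Attach original signs; sum ranks with positive sign and with negative sign.
W+ = 2 + 7 + 7 + 2 + 2 + 4 + 12 = 36
W- = 10 + 7 + 10 + 5 + 10 = 42
(Check: W+ + W- = 78 should equal n(n+1)/2 = 78.)
Step 4: Test statistic W = min(W+, W-) = 36.
Step 5: Ties in |d|, so use the tie-corrected normal approximation.
        E[W] = n(n+1)/4 = 12*13/4 = 39.
        Tie groups: |d|=1 (t=3), |d|=5 (t=3), |d|=6 (t=3); sum(t^3 - t) = 72.
        Var[W] = n(n+1)(2n+1)/24 - sum(t^3-t)/48 = 3900/24 - 72/48 = 161.
        z = (W - E[W]) / sqrt(Var[W]) = (36 - 39) / 12.6886 = -0.2364.
        Two-sided p = 2*Phi(z) = 0.813097.
Step 6: alpha = 0.1. fail to reject H0.

W+ = 36, W- = 42, W = min = 36, p = 0.813097, fail to reject H0.


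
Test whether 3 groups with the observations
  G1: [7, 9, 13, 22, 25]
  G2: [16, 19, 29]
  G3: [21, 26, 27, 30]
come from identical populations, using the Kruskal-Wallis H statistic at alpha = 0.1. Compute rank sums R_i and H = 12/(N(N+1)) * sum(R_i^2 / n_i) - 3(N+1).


Step 1: Combine all N = 12 observations and assign midranks.
sorted (value, group, rank): (7,G1,1), (9,G1,2), (13,G1,3), (16,G2,4), (19,G2,5), (21,G3,6), (22,G1,7), (25,G1,8), (26,G3,9), (27,G3,10), (29,G2,11), (30,G3,12)
Step 2: Sum ranks within each group.
R_1 = 21 (n_1 = 5)
R_2 = 20 (n_2 = 3)
R_3 = 37 (n_3 = 4)
Step 3: H = 12/(N(N+1)) * sum(R_i^2/n_i) - 3(N+1)
     = 12/(12*13) * (21^2/5 + 20^2/3 + 37^2/4) - 3*13
     = 0.076923 * 563.783 - 39
     = 4.367949.
Step 4: No ties, so H is used without correction.
Step 5: Under H0, H ~ chi^2(2); p-value = 0.112593.
Step 6: alpha = 0.1. fail to reject H0.

H = 4.3679, df = 2, p = 0.112593, fail to reject H0.


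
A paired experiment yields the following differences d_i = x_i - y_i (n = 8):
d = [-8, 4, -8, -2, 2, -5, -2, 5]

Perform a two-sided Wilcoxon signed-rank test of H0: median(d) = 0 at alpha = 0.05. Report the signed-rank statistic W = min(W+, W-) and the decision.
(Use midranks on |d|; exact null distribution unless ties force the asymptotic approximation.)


Step 1: Drop any zero differences (none here) and take |d_i|.
|d| = [8, 4, 8, 2, 2, 5, 2, 5]
Step 2: Midrank |d_i| (ties get averaged ranks).
ranks: |8|->7.5, |4|->4, |8|->7.5, |2|->2, |2|->2, |5|->5.5, |2|->2, |5|->5.5
Step 3: Attach original signs; sum ranks with positive sign and with negative sign.
W+ = 4 + 2 + 5.5 = 11.5
W- = 7.5 + 7.5 + 2 + 5.5 + 2 = 24.5
(Check: W+ + W- = 36 should equal n(n+1)/2 = 36.)
Step 4: Test statistic W = min(W+, W-) = 11.5.
Step 5: Ties in |d|, so use the tie-corrected normal approximation.
        E[W] = n(n+1)/4 = 8*9/4 = 18.
        Tie groups: |d|=2 (t=3), |d|=5 (t=2), |d|=8 (t=2); sum(t^3 - t) = 36.
        Var[W] = n(n+1)(2n+1)/24 - sum(t^3-t)/48 = 1224/24 - 36/48 = 50.25.
        z = (W - E[W]) / sqrt(Var[W]) = (11.5 - 18) / 7.0887 = -0.9169.
        Two-sided p = 2*Phi(z) = 0.359169.
Step 6: alpha = 0.05. fail to reject H0.

W+ = 11.5, W- = 24.5, W = min = 11.5, p = 0.359169, fail to reject H0.


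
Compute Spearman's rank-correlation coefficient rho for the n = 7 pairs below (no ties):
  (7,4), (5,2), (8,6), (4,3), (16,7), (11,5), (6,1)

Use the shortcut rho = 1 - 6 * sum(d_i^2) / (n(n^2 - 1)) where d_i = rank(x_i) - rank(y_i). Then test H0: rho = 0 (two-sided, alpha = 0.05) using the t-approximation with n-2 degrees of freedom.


Step 1: Rank x and y separately (midranks; no ties here).
rank(x): 7->4, 5->2, 8->5, 4->1, 16->7, 11->6, 6->3
rank(y): 4->4, 2->2, 6->6, 3->3, 7->7, 5->5, 1->1
Step 2: d_i = R_x(i) - R_y(i); compute d_i^2.
  (4-4)^2=0, (2-2)^2=0, (5-6)^2=1, (1-3)^2=4, (7-7)^2=0, (6-5)^2=1, (3-1)^2=4
sum(d^2) = 10.
Step 3: rho = 1 - 6*10 / (7*(7^2 - 1)) = 1 - 60/336 = 0.821429.
Step 4: Under H0, t = rho * sqrt((n-2)/(1-rho^2)) = 3.2206 ~ t(5).
Step 5: Two-sided p-value from the t-distribution with 5 df = 0.023449.
Step 6: alpha = 0.05. reject H0.

rho = 0.8214, p = 0.023449, reject H0 at alpha = 0.05.


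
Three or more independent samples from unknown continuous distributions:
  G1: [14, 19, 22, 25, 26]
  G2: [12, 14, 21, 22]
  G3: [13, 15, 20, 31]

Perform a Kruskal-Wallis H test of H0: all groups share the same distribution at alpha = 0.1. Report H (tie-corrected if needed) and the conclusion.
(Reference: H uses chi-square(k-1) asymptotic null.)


Step 1: Combine all N = 13 observations and assign midranks.
sorted (value, group, rank): (12,G2,1), (13,G3,2), (14,G1,3.5), (14,G2,3.5), (15,G3,5), (19,G1,6), (20,G3,7), (21,G2,8), (22,G1,9.5), (22,G2,9.5), (25,G1,11), (26,G1,12), (31,G3,13)
Step 2: Sum ranks within each group.
R_1 = 42 (n_1 = 5)
R_2 = 22 (n_2 = 4)
R_3 = 27 (n_3 = 4)
Step 3: H = 12/(N(N+1)) * sum(R_i^2/n_i) - 3(N+1)
     = 12/(13*14) * (42^2/5 + 22^2/4 + 27^2/4) - 3*14
     = 0.065934 * 656.05 - 42
     = 1.256044.
Step 4: Ties present; correction factor C = 1 - 12/(13^3 - 13) = 0.994505. Corrected H = 1.256044 / 0.994505 = 1.262983.
Step 5: Under H0, H ~ chi^2(2); p-value = 0.531798.
Step 6: alpha = 0.1. fail to reject H0.

H = 1.2630, df = 2, p = 0.531798, fail to reject H0.


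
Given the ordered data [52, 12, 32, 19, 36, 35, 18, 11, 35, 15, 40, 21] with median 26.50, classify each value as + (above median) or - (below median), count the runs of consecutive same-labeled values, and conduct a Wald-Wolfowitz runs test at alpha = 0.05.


Step 1: Compute median = 26.50; label A = above, B = below.
Labels in order: ABABAABBABAB  (n_A = 6, n_B = 6)
Step 2: Count runs R = 10.
Step 3: Under H0 (random ordering), E[R] = 2*n_A*n_B/(n_A+n_B) + 1 = 2*6*6/12 + 1 = 7.0000.
        Var[R] = 2*n_A*n_B*(2*n_A*n_B - n_A - n_B) / ((n_A+n_B)^2 * (n_A+n_B-1)) = 4320/1584 = 2.7273.
        SD[R] = 1.6514.
Step 4: Continuity-corrected z = (R - 0.5 - E[R]) / SD[R] = (10 - 0.5 - 7.0000) / 1.6514 = 1.5138.
Step 5: Two-sided p-value via normal approximation = 2*(1 - Phi(|z|)) = 0.130070.
Step 6: alpha = 0.05. fail to reject H0.

R = 10, z = 1.5138, p = 0.130070, fail to reject H0.


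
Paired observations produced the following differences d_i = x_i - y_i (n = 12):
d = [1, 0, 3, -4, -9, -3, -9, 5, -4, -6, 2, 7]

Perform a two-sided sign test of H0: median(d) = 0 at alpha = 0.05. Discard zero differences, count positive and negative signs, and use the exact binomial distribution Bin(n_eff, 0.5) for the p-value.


Step 1: Discard zero differences. Original n = 12; n_eff = number of nonzero differences = 11.
Nonzero differences (with sign): +1, +3, -4, -9, -3, -9, +5, -4, -6, +2, +7
Step 2: Count signs: positive = 5, negative = 6.
Step 3: Under H0: P(positive) = 0.5, so the number of positives S ~ Bin(11, 0.5).
Step 4: Two-sided exact p-value = sum of Bin(11,0.5) probabilities at or below the observed probability = 1.000000.
Step 5: alpha = 0.05. fail to reject H0.

n_eff = 11, pos = 5, neg = 6, p = 1.000000, fail to reject H0.


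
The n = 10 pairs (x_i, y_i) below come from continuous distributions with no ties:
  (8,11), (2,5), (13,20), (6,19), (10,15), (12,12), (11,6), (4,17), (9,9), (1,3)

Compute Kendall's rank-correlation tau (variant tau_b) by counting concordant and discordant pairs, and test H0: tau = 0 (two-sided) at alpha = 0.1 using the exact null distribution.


Step 1: Enumerate the 45 unordered pairs (i,j) with i<j and classify each by sign(x_j-x_i) * sign(y_j-y_i).
  (1,2):dx=-6,dy=-6->C; (1,3):dx=+5,dy=+9->C; (1,4):dx=-2,dy=+8->D; (1,5):dx=+2,dy=+4->C
  (1,6):dx=+4,dy=+1->C; (1,7):dx=+3,dy=-5->D; (1,8):dx=-4,dy=+6->D; (1,9):dx=+1,dy=-2->D
  (1,10):dx=-7,dy=-8->C; (2,3):dx=+11,dy=+15->C; (2,4):dx=+4,dy=+14->C; (2,5):dx=+8,dy=+10->C
  (2,6):dx=+10,dy=+7->C; (2,7):dx=+9,dy=+1->C; (2,8):dx=+2,dy=+12->C; (2,9):dx=+7,dy=+4->C
  (2,10):dx=-1,dy=-2->C; (3,4):dx=-7,dy=-1->C; (3,5):dx=-3,dy=-5->C; (3,6):dx=-1,dy=-8->C
  (3,7):dx=-2,dy=-14->C; (3,8):dx=-9,dy=-3->C; (3,9):dx=-4,dy=-11->C; (3,10):dx=-12,dy=-17->C
  (4,5):dx=+4,dy=-4->D; (4,6):dx=+6,dy=-7->D; (4,7):dx=+5,dy=-13->D; (4,8):dx=-2,dy=-2->C
  (4,9):dx=+3,dy=-10->D; (4,10):dx=-5,dy=-16->C; (5,6):dx=+2,dy=-3->D; (5,7):dx=+1,dy=-9->D
  (5,8):dx=-6,dy=+2->D; (5,9):dx=-1,dy=-6->C; (5,10):dx=-9,dy=-12->C; (6,7):dx=-1,dy=-6->C
  (6,8):dx=-8,dy=+5->D; (6,9):dx=-3,dy=-3->C; (6,10):dx=-11,dy=-9->C; (7,8):dx=-7,dy=+11->D
  (7,9):dx=-2,dy=+3->D; (7,10):dx=-10,dy=-3->C; (8,9):dx=+5,dy=-8->D; (8,10):dx=-3,dy=-14->C
  (9,10):dx=-8,dy=-6->C
Step 2: C = 30, D = 15, total pairs = 45.
Step 3: tau = (C - D)/(n(n-1)/2) = (30 - 15)/45 = 0.333333.
Step 4: Exact two-sided p-value (enumerate n! = 3628800 permutations of y under H0): p = 0.216373.
Step 5: alpha = 0.1. fail to reject H0.

tau_b = 0.3333 (C=30, D=15), p = 0.216373, fail to reject H0.


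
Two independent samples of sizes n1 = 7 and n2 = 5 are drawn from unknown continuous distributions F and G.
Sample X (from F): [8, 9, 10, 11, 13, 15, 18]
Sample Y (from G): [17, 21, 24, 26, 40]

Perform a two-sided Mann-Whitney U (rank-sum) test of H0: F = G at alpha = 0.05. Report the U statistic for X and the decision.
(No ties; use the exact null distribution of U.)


Step 1: Combine and sort all 12 observations; assign midranks.
sorted (value, group): (8,X), (9,X), (10,X), (11,X), (13,X), (15,X), (17,Y), (18,X), (21,Y), (24,Y), (26,Y), (40,Y)
ranks: 8->1, 9->2, 10->3, 11->4, 13->5, 15->6, 17->7, 18->8, 21->9, 24->10, 26->11, 40->12
Step 2: Rank sum for X: R1 = 1 + 2 + 3 + 4 + 5 + 6 + 8 = 29.
Step 3: U_X = R1 - n1(n1+1)/2 = 29 - 7*8/2 = 29 - 28 = 1.
       U_Y = n1*n2 - U_X = 35 - 1 = 34.
Step 4: No ties, so the exact null distribution of U (based on enumerating the C(12,7) = 792 equally likely rank assignments) gives the two-sided p-value.
Step 5: p-value = 0.005051; compare to alpha = 0.05. reject H0.

U_X = 1, p = 0.005051, reject H0 at alpha = 0.05.


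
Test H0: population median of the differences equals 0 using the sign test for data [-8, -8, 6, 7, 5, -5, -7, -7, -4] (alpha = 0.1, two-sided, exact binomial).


Step 1: Discard zero differences. Original n = 9; n_eff = number of nonzero differences = 9.
Nonzero differences (with sign): -8, -8, +6, +7, +5, -5, -7, -7, -4
Step 2: Count signs: positive = 3, negative = 6.
Step 3: Under H0: P(positive) = 0.5, so the number of positives S ~ Bin(9, 0.5).
Step 4: Two-sided exact p-value = sum of Bin(9,0.5) probabilities at or below the observed probability = 0.507812.
Step 5: alpha = 0.1. fail to reject H0.

n_eff = 9, pos = 3, neg = 6, p = 0.507812, fail to reject H0.


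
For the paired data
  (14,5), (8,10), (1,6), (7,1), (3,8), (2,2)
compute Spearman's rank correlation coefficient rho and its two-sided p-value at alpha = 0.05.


Step 1: Rank x and y separately (midranks; no ties here).
rank(x): 14->6, 8->5, 1->1, 7->4, 3->3, 2->2
rank(y): 5->3, 10->6, 6->4, 1->1, 8->5, 2->2
Step 2: d_i = R_x(i) - R_y(i); compute d_i^2.
  (6-3)^2=9, (5-6)^2=1, (1-4)^2=9, (4-1)^2=9, (3-5)^2=4, (2-2)^2=0
sum(d^2) = 32.
Step 3: rho = 1 - 6*32 / (6*(6^2 - 1)) = 1 - 192/210 = 0.085714.
Step 4: Under H0, t = rho * sqrt((n-2)/(1-rho^2)) = 0.1721 ~ t(4).
Step 5: Two-sided p-value from the t-distribution with 4 df = 0.871743.
Step 6: alpha = 0.05. fail to reject H0.

rho = 0.0857, p = 0.871743, fail to reject H0 at alpha = 0.05.


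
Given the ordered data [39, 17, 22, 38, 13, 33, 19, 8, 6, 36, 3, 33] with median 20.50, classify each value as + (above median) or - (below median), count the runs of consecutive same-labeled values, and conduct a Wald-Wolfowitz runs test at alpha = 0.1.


Step 1: Compute median = 20.50; label A = above, B = below.
Labels in order: ABAABABBBABA  (n_A = 6, n_B = 6)
Step 2: Count runs R = 9.
Step 3: Under H0 (random ordering), E[R] = 2*n_A*n_B/(n_A+n_B) + 1 = 2*6*6/12 + 1 = 7.0000.
        Var[R] = 2*n_A*n_B*(2*n_A*n_B - n_A - n_B) / ((n_A+n_B)^2 * (n_A+n_B-1)) = 4320/1584 = 2.7273.
        SD[R] = 1.6514.
Step 4: Continuity-corrected z = (R - 0.5 - E[R]) / SD[R] = (9 - 0.5 - 7.0000) / 1.6514 = 0.9083.
Step 5: Two-sided p-value via normal approximation = 2*(1 - Phi(|z|)) = 0.363722.
Step 6: alpha = 0.1. fail to reject H0.

R = 9, z = 0.9083, p = 0.363722, fail to reject H0.


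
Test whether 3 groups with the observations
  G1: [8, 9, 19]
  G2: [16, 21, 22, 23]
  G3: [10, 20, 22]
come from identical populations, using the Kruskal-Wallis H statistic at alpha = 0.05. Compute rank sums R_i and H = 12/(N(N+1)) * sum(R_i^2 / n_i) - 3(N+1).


Step 1: Combine all N = 10 observations and assign midranks.
sorted (value, group, rank): (8,G1,1), (9,G1,2), (10,G3,3), (16,G2,4), (19,G1,5), (20,G3,6), (21,G2,7), (22,G2,8.5), (22,G3,8.5), (23,G2,10)
Step 2: Sum ranks within each group.
R_1 = 8 (n_1 = 3)
R_2 = 29.5 (n_2 = 4)
R_3 = 17.5 (n_3 = 3)
Step 3: H = 12/(N(N+1)) * sum(R_i^2/n_i) - 3(N+1)
     = 12/(10*11) * (8^2/3 + 29.5^2/4 + 17.5^2/3) - 3*11
     = 0.109091 * 340.979 - 33
     = 4.197727.
Step 4: Ties present; correction factor C = 1 - 6/(10^3 - 10) = 0.993939. Corrected H = 4.197727 / 0.993939 = 4.223323.
Step 5: Under H0, H ~ chi^2(2); p-value = 0.121037.
Step 6: alpha = 0.05. fail to reject H0.

H = 4.2233, df = 2, p = 0.121037, fail to reject H0.


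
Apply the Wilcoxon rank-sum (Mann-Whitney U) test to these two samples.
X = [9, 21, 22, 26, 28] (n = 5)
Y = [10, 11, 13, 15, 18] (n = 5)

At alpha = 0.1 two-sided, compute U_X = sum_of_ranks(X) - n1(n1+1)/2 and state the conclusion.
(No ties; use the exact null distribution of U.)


Step 1: Combine and sort all 10 observations; assign midranks.
sorted (value, group): (9,X), (10,Y), (11,Y), (13,Y), (15,Y), (18,Y), (21,X), (22,X), (26,X), (28,X)
ranks: 9->1, 10->2, 11->3, 13->4, 15->5, 18->6, 21->7, 22->8, 26->9, 28->10
Step 2: Rank sum for X: R1 = 1 + 7 + 8 + 9 + 10 = 35.
Step 3: U_X = R1 - n1(n1+1)/2 = 35 - 5*6/2 = 35 - 15 = 20.
       U_Y = n1*n2 - U_X = 25 - 20 = 5.
Step 4: No ties, so the exact null distribution of U (based on enumerating the C(10,5) = 252 equally likely rank assignments) gives the two-sided p-value.
Step 5: p-value = 0.150794; compare to alpha = 0.1. fail to reject H0.

U_X = 20, p = 0.150794, fail to reject H0 at alpha = 0.1.


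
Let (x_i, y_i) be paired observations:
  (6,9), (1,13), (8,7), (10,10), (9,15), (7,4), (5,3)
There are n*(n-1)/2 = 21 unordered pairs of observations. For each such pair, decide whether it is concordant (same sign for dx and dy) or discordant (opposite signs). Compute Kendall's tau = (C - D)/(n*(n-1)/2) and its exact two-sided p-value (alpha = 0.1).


Step 1: Enumerate the 21 unordered pairs (i,j) with i<j and classify each by sign(x_j-x_i) * sign(y_j-y_i).
  (1,2):dx=-5,dy=+4->D; (1,3):dx=+2,dy=-2->D; (1,4):dx=+4,dy=+1->C; (1,5):dx=+3,dy=+6->C
  (1,6):dx=+1,dy=-5->D; (1,7):dx=-1,dy=-6->C; (2,3):dx=+7,dy=-6->D; (2,4):dx=+9,dy=-3->D
  (2,5):dx=+8,dy=+2->C; (2,6):dx=+6,dy=-9->D; (2,7):dx=+4,dy=-10->D; (3,4):dx=+2,dy=+3->C
  (3,5):dx=+1,dy=+8->C; (3,6):dx=-1,dy=-3->C; (3,7):dx=-3,dy=-4->C; (4,5):dx=-1,dy=+5->D
  (4,6):dx=-3,dy=-6->C; (4,7):dx=-5,dy=-7->C; (5,6):dx=-2,dy=-11->C; (5,7):dx=-4,dy=-12->C
  (6,7):dx=-2,dy=-1->C
Step 2: C = 13, D = 8, total pairs = 21.
Step 3: tau = (C - D)/(n(n-1)/2) = (13 - 8)/21 = 0.238095.
Step 4: Exact two-sided p-value (enumerate n! = 5040 permutations of y under H0): p = 0.561905.
Step 5: alpha = 0.1. fail to reject H0.

tau_b = 0.2381 (C=13, D=8), p = 0.561905, fail to reject H0.


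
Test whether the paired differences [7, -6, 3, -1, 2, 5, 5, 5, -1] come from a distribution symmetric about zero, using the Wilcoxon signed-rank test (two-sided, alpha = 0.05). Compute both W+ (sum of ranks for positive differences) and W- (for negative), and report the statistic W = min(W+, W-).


Step 1: Drop any zero differences (none here) and take |d_i|.
|d| = [7, 6, 3, 1, 2, 5, 5, 5, 1]
Step 2: Midrank |d_i| (ties get averaged ranks).
ranks: |7|->9, |6|->8, |3|->4, |1|->1.5, |2|->3, |5|->6, |5|->6, |5|->6, |1|->1.5
Step 3: Attach original signs; sum ranks with positive sign and with negative sign.
W+ = 9 + 4 + 3 + 6 + 6 + 6 = 34
W- = 8 + 1.5 + 1.5 = 11
(Check: W+ + W- = 45 should equal n(n+1)/2 = 45.)
Step 4: Test statistic W = min(W+, W-) = 11.
Step 5: Ties in |d|, so use the tie-corrected normal approximation.
        E[W] = n(n+1)/4 = 9*10/4 = 22.5.
        Tie groups: |d|=1 (t=2), |d|=5 (t=3); sum(t^3 - t) = 30.
        Var[W] = n(n+1)(2n+1)/24 - sum(t^3-t)/48 = 1710/24 - 30/48 = 70.625.
        z = (W - E[W]) / sqrt(Var[W]) = (11 - 22.5) / 8.4039 = -1.3684.
        Two-sided p = 2*Phi(z) = 0.171181.
Step 6: alpha = 0.05. fail to reject H0.

W+ = 34, W- = 11, W = min = 11, p = 0.171181, fail to reject H0.


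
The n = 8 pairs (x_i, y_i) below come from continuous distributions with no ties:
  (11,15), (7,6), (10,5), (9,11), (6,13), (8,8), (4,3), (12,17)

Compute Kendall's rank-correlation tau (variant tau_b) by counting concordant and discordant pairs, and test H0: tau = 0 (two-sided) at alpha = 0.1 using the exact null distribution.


Step 1: Enumerate the 28 unordered pairs (i,j) with i<j and classify each by sign(x_j-x_i) * sign(y_j-y_i).
  (1,2):dx=-4,dy=-9->C; (1,3):dx=-1,dy=-10->C; (1,4):dx=-2,dy=-4->C; (1,5):dx=-5,dy=-2->C
  (1,6):dx=-3,dy=-7->C; (1,7):dx=-7,dy=-12->C; (1,8):dx=+1,dy=+2->C; (2,3):dx=+3,dy=-1->D
  (2,4):dx=+2,dy=+5->C; (2,5):dx=-1,dy=+7->D; (2,6):dx=+1,dy=+2->C; (2,7):dx=-3,dy=-3->C
  (2,8):dx=+5,dy=+11->C; (3,4):dx=-1,dy=+6->D; (3,5):dx=-4,dy=+8->D; (3,6):dx=-2,dy=+3->D
  (3,7):dx=-6,dy=-2->C; (3,8):dx=+2,dy=+12->C; (4,5):dx=-3,dy=+2->D; (4,6):dx=-1,dy=-3->C
  (4,7):dx=-5,dy=-8->C; (4,8):dx=+3,dy=+6->C; (5,6):dx=+2,dy=-5->D; (5,7):dx=-2,dy=-10->C
  (5,8):dx=+6,dy=+4->C; (6,7):dx=-4,dy=-5->C; (6,8):dx=+4,dy=+9->C; (7,8):dx=+8,dy=+14->C
Step 2: C = 21, D = 7, total pairs = 28.
Step 3: tau = (C - D)/(n(n-1)/2) = (21 - 7)/28 = 0.500000.
Step 4: Exact two-sided p-value (enumerate n! = 40320 permutations of y under H0): p = 0.108681.
Step 5: alpha = 0.1. fail to reject H0.

tau_b = 0.5000 (C=21, D=7), p = 0.108681, fail to reject H0.


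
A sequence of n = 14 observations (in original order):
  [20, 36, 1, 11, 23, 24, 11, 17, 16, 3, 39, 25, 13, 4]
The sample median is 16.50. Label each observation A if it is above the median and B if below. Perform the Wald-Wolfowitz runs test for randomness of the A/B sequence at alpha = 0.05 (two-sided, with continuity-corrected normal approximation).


Step 1: Compute median = 16.50; label A = above, B = below.
Labels in order: AABBAABABBAABB  (n_A = 7, n_B = 7)
Step 2: Count runs R = 8.
Step 3: Under H0 (random ordering), E[R] = 2*n_A*n_B/(n_A+n_B) + 1 = 2*7*7/14 + 1 = 8.0000.
        Var[R] = 2*n_A*n_B*(2*n_A*n_B - n_A - n_B) / ((n_A+n_B)^2 * (n_A+n_B-1)) = 8232/2548 = 3.2308.
        SD[R] = 1.7974.
Step 4: R = E[R], so z = 0 with no continuity correction.
Step 5: Two-sided p-value via normal approximation = 2*(1 - Phi(|z|)) = 1.000000.
Step 6: alpha = 0.05. fail to reject H0.

R = 8, z = 0.0000, p = 1.000000, fail to reject H0.


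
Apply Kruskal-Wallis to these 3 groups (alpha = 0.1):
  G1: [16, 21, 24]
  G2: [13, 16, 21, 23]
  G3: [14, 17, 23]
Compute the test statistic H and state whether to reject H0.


Step 1: Combine all N = 10 observations and assign midranks.
sorted (value, group, rank): (13,G2,1), (14,G3,2), (16,G1,3.5), (16,G2,3.5), (17,G3,5), (21,G1,6.5), (21,G2,6.5), (23,G2,8.5), (23,G3,8.5), (24,G1,10)
Step 2: Sum ranks within each group.
R_1 = 20 (n_1 = 3)
R_2 = 19.5 (n_2 = 4)
R_3 = 15.5 (n_3 = 3)
Step 3: H = 12/(N(N+1)) * sum(R_i^2/n_i) - 3(N+1)
     = 12/(10*11) * (20^2/3 + 19.5^2/4 + 15.5^2/3) - 3*11
     = 0.109091 * 308.479 - 33
     = 0.652273.
Step 4: Ties present; correction factor C = 1 - 18/(10^3 - 10) = 0.981818. Corrected H = 0.652273 / 0.981818 = 0.664352.
Step 5: Under H0, H ~ chi^2(2); p-value = 0.717361.
Step 6: alpha = 0.1. fail to reject H0.

H = 0.6644, df = 2, p = 0.717361, fail to reject H0.


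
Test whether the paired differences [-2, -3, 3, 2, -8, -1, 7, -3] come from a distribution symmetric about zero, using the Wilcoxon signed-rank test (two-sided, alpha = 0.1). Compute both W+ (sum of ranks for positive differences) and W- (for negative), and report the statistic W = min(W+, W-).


Step 1: Drop any zero differences (none here) and take |d_i|.
|d| = [2, 3, 3, 2, 8, 1, 7, 3]
Step 2: Midrank |d_i| (ties get averaged ranks).
ranks: |2|->2.5, |3|->5, |3|->5, |2|->2.5, |8|->8, |1|->1, |7|->7, |3|->5
Step 3: Attach original signs; sum ranks with positive sign and with negative sign.
W+ = 5 + 2.5 + 7 = 14.5
W- = 2.5 + 5 + 8 + 1 + 5 = 21.5
(Check: W+ + W- = 36 should equal n(n+1)/2 = 36.)
Step 4: Test statistic W = min(W+, W-) = 14.5.
Step 5: Ties in |d|, so use the tie-corrected normal approximation.
        E[W] = n(n+1)/4 = 8*9/4 = 18.
        Tie groups: |d|=2 (t=2), |d|=3 (t=3); sum(t^3 - t) = 30.
        Var[W] = n(n+1)(2n+1)/24 - sum(t^3-t)/48 = 1224/24 - 30/48 = 50.375.
        z = (W - E[W]) / sqrt(Var[W]) = (14.5 - 18) / 7.0975 = -0.4931.
        Two-sided p = 2*Phi(z) = 0.621921.
Step 6: alpha = 0.1. fail to reject H0.

W+ = 14.5, W- = 21.5, W = min = 14.5, p = 0.621921, fail to reject H0.


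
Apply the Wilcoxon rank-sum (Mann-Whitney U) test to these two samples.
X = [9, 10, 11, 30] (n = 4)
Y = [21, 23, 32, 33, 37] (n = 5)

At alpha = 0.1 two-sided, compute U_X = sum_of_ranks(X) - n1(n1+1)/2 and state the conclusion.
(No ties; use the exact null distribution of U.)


Step 1: Combine and sort all 9 observations; assign midranks.
sorted (value, group): (9,X), (10,X), (11,X), (21,Y), (23,Y), (30,X), (32,Y), (33,Y), (37,Y)
ranks: 9->1, 10->2, 11->3, 21->4, 23->5, 30->6, 32->7, 33->8, 37->9
Step 2: Rank sum for X: R1 = 1 + 2 + 3 + 6 = 12.
Step 3: U_X = R1 - n1(n1+1)/2 = 12 - 4*5/2 = 12 - 10 = 2.
       U_Y = n1*n2 - U_X = 20 - 2 = 18.
Step 4: No ties, so the exact null distribution of U (based on enumerating the C(9,4) = 126 equally likely rank assignments) gives the two-sided p-value.
Step 5: p-value = 0.063492; compare to alpha = 0.1. reject H0.

U_X = 2, p = 0.063492, reject H0 at alpha = 0.1.


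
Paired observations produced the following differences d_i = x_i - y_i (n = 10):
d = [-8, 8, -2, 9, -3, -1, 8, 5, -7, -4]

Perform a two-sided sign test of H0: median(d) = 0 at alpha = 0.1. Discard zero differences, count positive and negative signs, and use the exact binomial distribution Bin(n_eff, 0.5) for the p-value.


Step 1: Discard zero differences. Original n = 10; n_eff = number of nonzero differences = 10.
Nonzero differences (with sign): -8, +8, -2, +9, -3, -1, +8, +5, -7, -4
Step 2: Count signs: positive = 4, negative = 6.
Step 3: Under H0: P(positive) = 0.5, so the number of positives S ~ Bin(10, 0.5).
Step 4: Two-sided exact p-value = sum of Bin(10,0.5) probabilities at or below the observed probability = 0.753906.
Step 5: alpha = 0.1. fail to reject H0.

n_eff = 10, pos = 4, neg = 6, p = 0.753906, fail to reject H0.


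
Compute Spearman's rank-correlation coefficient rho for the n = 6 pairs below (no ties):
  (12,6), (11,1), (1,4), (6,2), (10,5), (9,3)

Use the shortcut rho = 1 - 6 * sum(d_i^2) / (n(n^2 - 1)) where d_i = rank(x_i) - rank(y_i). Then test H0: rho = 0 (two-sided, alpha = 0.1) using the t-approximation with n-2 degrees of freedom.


Step 1: Rank x and y separately (midranks; no ties here).
rank(x): 12->6, 11->5, 1->1, 6->2, 10->4, 9->3
rank(y): 6->6, 1->1, 4->4, 2->2, 5->5, 3->3
Step 2: d_i = R_x(i) - R_y(i); compute d_i^2.
  (6-6)^2=0, (5-1)^2=16, (1-4)^2=9, (2-2)^2=0, (4-5)^2=1, (3-3)^2=0
sum(d^2) = 26.
Step 3: rho = 1 - 6*26 / (6*(6^2 - 1)) = 1 - 156/210 = 0.257143.
Step 4: Under H0, t = rho * sqrt((n-2)/(1-rho^2)) = 0.5322 ~ t(4).
Step 5: Two-sided p-value from the t-distribution with 4 df = 0.622787.
Step 6: alpha = 0.1. fail to reject H0.

rho = 0.2571, p = 0.622787, fail to reject H0 at alpha = 0.1.


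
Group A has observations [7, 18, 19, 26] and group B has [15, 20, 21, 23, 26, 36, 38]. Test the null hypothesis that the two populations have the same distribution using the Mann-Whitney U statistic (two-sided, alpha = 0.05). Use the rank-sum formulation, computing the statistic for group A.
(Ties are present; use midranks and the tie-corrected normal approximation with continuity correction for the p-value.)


Step 1: Combine and sort all 11 observations; assign midranks.
sorted (value, group): (7,X), (15,Y), (18,X), (19,X), (20,Y), (21,Y), (23,Y), (26,X), (26,Y), (36,Y), (38,Y)
ranks: 7->1, 15->2, 18->3, 19->4, 20->5, 21->6, 23->7, 26->8.5, 26->8.5, 36->10, 38->11
Step 2: Rank sum for X: R1 = 1 + 3 + 4 + 8.5 = 16.5.
Step 3: U_X = R1 - n1(n1+1)/2 = 16.5 - 4*5/2 = 16.5 - 10 = 6.5.
       U_Y = n1*n2 - U_X = 28 - 6.5 = 21.5.
Step 4: Ties are present, so use the tie-corrected normal approximation (with continuity correction) for the p-value.
Step 5: p-value = 0.184875; compare to alpha = 0.05. fail to reject H0.

U_X = 6.5, p = 0.184875, fail to reject H0 at alpha = 0.05.


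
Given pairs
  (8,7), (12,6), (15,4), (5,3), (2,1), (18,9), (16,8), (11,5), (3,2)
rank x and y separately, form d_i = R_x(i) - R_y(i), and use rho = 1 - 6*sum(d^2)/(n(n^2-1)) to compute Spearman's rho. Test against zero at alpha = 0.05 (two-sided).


Step 1: Rank x and y separately (midranks; no ties here).
rank(x): 8->4, 12->6, 15->7, 5->3, 2->1, 18->9, 16->8, 11->5, 3->2
rank(y): 7->7, 6->6, 4->4, 3->3, 1->1, 9->9, 8->8, 5->5, 2->2
Step 2: d_i = R_x(i) - R_y(i); compute d_i^2.
  (4-7)^2=9, (6-6)^2=0, (7-4)^2=9, (3-3)^2=0, (1-1)^2=0, (9-9)^2=0, (8-8)^2=0, (5-5)^2=0, (2-2)^2=0
sum(d^2) = 18.
Step 3: rho = 1 - 6*18 / (9*(9^2 - 1)) = 1 - 108/720 = 0.850000.
Step 4: Under H0, t = rho * sqrt((n-2)/(1-rho^2)) = 4.2691 ~ t(7).
Step 5: Two-sided p-value from the t-distribution with 7 df = 0.003705.
Step 6: alpha = 0.05. reject H0.

rho = 0.8500, p = 0.003705, reject H0 at alpha = 0.05.


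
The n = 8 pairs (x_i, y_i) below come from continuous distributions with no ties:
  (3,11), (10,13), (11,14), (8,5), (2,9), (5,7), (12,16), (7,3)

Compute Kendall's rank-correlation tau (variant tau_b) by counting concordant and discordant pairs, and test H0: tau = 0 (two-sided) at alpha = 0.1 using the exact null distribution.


Step 1: Enumerate the 28 unordered pairs (i,j) with i<j and classify each by sign(x_j-x_i) * sign(y_j-y_i).
  (1,2):dx=+7,dy=+2->C; (1,3):dx=+8,dy=+3->C; (1,4):dx=+5,dy=-6->D; (1,5):dx=-1,dy=-2->C
  (1,6):dx=+2,dy=-4->D; (1,7):dx=+9,dy=+5->C; (1,8):dx=+4,dy=-8->D; (2,3):dx=+1,dy=+1->C
  (2,4):dx=-2,dy=-8->C; (2,5):dx=-8,dy=-4->C; (2,6):dx=-5,dy=-6->C; (2,7):dx=+2,dy=+3->C
  (2,8):dx=-3,dy=-10->C; (3,4):dx=-3,dy=-9->C; (3,5):dx=-9,dy=-5->C; (3,6):dx=-6,dy=-7->C
  (3,7):dx=+1,dy=+2->C; (3,8):dx=-4,dy=-11->C; (4,5):dx=-6,dy=+4->D; (4,6):dx=-3,dy=+2->D
  (4,7):dx=+4,dy=+11->C; (4,8):dx=-1,dy=-2->C; (5,6):dx=+3,dy=-2->D; (5,7):dx=+10,dy=+7->C
  (5,8):dx=+5,dy=-6->D; (6,7):dx=+7,dy=+9->C; (6,8):dx=+2,dy=-4->D; (7,8):dx=-5,dy=-13->C
Step 2: C = 20, D = 8, total pairs = 28.
Step 3: tau = (C - D)/(n(n-1)/2) = (20 - 8)/28 = 0.428571.
Step 4: Exact two-sided p-value (enumerate n! = 40320 permutations of y under H0): p = 0.178869.
Step 5: alpha = 0.1. fail to reject H0.

tau_b = 0.4286 (C=20, D=8), p = 0.178869, fail to reject H0.


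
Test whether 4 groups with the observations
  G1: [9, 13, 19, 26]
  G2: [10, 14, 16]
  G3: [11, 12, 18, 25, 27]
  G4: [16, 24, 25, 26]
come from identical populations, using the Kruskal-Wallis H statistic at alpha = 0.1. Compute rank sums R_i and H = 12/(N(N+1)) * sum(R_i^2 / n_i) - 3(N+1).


Step 1: Combine all N = 16 observations and assign midranks.
sorted (value, group, rank): (9,G1,1), (10,G2,2), (11,G3,3), (12,G3,4), (13,G1,5), (14,G2,6), (16,G2,7.5), (16,G4,7.5), (18,G3,9), (19,G1,10), (24,G4,11), (25,G3,12.5), (25,G4,12.5), (26,G1,14.5), (26,G4,14.5), (27,G3,16)
Step 2: Sum ranks within each group.
R_1 = 30.5 (n_1 = 4)
R_2 = 15.5 (n_2 = 3)
R_3 = 44.5 (n_3 = 5)
R_4 = 45.5 (n_4 = 4)
Step 3: H = 12/(N(N+1)) * sum(R_i^2/n_i) - 3(N+1)
     = 12/(16*17) * (30.5^2/4 + 15.5^2/3 + 44.5^2/5 + 45.5^2/4) - 3*17
     = 0.044118 * 1226.26 - 51
     = 3.099632.
Step 4: Ties present; correction factor C = 1 - 18/(16^3 - 16) = 0.995588. Corrected H = 3.099632 / 0.995588 = 3.113368.
Step 5: Under H0, H ~ chi^2(3); p-value = 0.374474.
Step 6: alpha = 0.1. fail to reject H0.

H = 3.1134, df = 3, p = 0.374474, fail to reject H0.


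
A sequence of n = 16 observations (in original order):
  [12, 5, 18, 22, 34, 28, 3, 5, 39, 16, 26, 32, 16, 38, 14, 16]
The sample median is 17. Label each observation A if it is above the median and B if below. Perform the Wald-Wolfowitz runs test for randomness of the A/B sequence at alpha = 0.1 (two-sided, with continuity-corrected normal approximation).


Step 1: Compute median = 17; label A = above, B = below.
Labels in order: BBAAAABBABAABABB  (n_A = 8, n_B = 8)
Step 2: Count runs R = 9.
Step 3: Under H0 (random ordering), E[R] = 2*n_A*n_B/(n_A+n_B) + 1 = 2*8*8/16 + 1 = 9.0000.
        Var[R] = 2*n_A*n_B*(2*n_A*n_B - n_A - n_B) / ((n_A+n_B)^2 * (n_A+n_B-1)) = 14336/3840 = 3.7333.
        SD[R] = 1.9322.
Step 4: R = E[R], so z = 0 with no continuity correction.
Step 5: Two-sided p-value via normal approximation = 2*(1 - Phi(|z|)) = 1.000000.
Step 6: alpha = 0.1. fail to reject H0.

R = 9, z = 0.0000, p = 1.000000, fail to reject H0.


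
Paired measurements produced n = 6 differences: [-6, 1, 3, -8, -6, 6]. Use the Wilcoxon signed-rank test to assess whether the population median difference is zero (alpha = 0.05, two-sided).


Step 1: Drop any zero differences (none here) and take |d_i|.
|d| = [6, 1, 3, 8, 6, 6]
Step 2: Midrank |d_i| (ties get averaged ranks).
ranks: |6|->4, |1|->1, |3|->2, |8|->6, |6|->4, |6|->4
Step 3: Attach original signs; sum ranks with positive sign and with negative sign.
W+ = 1 + 2 + 4 = 7
W- = 4 + 6 + 4 = 14
(Check: W+ + W- = 21 should equal n(n+1)/2 = 21.)
Step 4: Test statistic W = min(W+, W-) = 7.
Step 5: Ties in |d|, so use the tie-corrected normal approximation.
        E[W] = n(n+1)/4 = 6*7/4 = 10.5.
        Tie groups: |d|=6 (t=3); sum(t^3 - t) = 24.
        Var[W] = n(n+1)(2n+1)/24 - sum(t^3-t)/48 = 546/24 - 24/48 = 22.25.
        z = (W - E[W]) / sqrt(Var[W]) = (7 - 10.5) / 4.7170 = -0.7420.
        Two-sided p = 2*Phi(z) = 0.458088.
Step 6: alpha = 0.05. fail to reject H0.

W+ = 7, W- = 14, W = min = 7, p = 0.458088, fail to reject H0.


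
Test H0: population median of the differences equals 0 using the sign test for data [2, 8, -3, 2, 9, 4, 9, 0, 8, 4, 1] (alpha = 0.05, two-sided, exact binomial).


Step 1: Discard zero differences. Original n = 11; n_eff = number of nonzero differences = 10.
Nonzero differences (with sign): +2, +8, -3, +2, +9, +4, +9, +8, +4, +1
Step 2: Count signs: positive = 9, negative = 1.
Step 3: Under H0: P(positive) = 0.5, so the number of positives S ~ Bin(10, 0.5).
Step 4: Two-sided exact p-value = sum of Bin(10,0.5) probabilities at or below the observed probability = 0.021484.
Step 5: alpha = 0.05. reject H0.

n_eff = 10, pos = 9, neg = 1, p = 0.021484, reject H0.


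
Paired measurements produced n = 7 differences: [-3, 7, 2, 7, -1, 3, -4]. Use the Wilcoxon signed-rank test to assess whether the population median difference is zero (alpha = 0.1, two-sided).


Step 1: Drop any zero differences (none here) and take |d_i|.
|d| = [3, 7, 2, 7, 1, 3, 4]
Step 2: Midrank |d_i| (ties get averaged ranks).
ranks: |3|->3.5, |7|->6.5, |2|->2, |7|->6.5, |1|->1, |3|->3.5, |4|->5
Step 3: Attach original signs; sum ranks with positive sign and with negative sign.
W+ = 6.5 + 2 + 6.5 + 3.5 = 18.5
W- = 3.5 + 1 + 5 = 9.5
(Check: W+ + W- = 28 should equal n(n+1)/2 = 28.)
Step 4: Test statistic W = min(W+, W-) = 9.5.
Step 5: Ties in |d|, so use the tie-corrected normal approximation.
        E[W] = n(n+1)/4 = 7*8/4 = 14.
        Tie groups: |d|=3 (t=2), |d|=7 (t=2); sum(t^3 - t) = 12.
        Var[W] = n(n+1)(2n+1)/24 - sum(t^3-t)/48 = 840/24 - 12/48 = 34.75.
        z = (W - E[W]) / sqrt(Var[W]) = (9.5 - 14) / 5.8949 = -0.7634.
        Two-sided p = 2*Phi(z) = 0.445243.
Step 6: alpha = 0.1. fail to reject H0.

W+ = 18.5, W- = 9.5, W = min = 9.5, p = 0.445243, fail to reject H0.


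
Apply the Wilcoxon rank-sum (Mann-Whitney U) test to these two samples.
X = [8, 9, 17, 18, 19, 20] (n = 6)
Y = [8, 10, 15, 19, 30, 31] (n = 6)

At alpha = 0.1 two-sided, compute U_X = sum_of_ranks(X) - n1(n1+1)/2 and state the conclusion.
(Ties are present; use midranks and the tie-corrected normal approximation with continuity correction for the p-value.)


Step 1: Combine and sort all 12 observations; assign midranks.
sorted (value, group): (8,X), (8,Y), (9,X), (10,Y), (15,Y), (17,X), (18,X), (19,X), (19,Y), (20,X), (30,Y), (31,Y)
ranks: 8->1.5, 8->1.5, 9->3, 10->4, 15->5, 17->6, 18->7, 19->8.5, 19->8.5, 20->10, 30->11, 31->12
Step 2: Rank sum for X: R1 = 1.5 + 3 + 6 + 7 + 8.5 + 10 = 36.
Step 3: U_X = R1 - n1(n1+1)/2 = 36 - 6*7/2 = 36 - 21 = 15.
       U_Y = n1*n2 - U_X = 36 - 15 = 21.
Step 4: Ties are present, so use the tie-corrected normal approximation (with continuity correction) for the p-value.
Step 5: p-value = 0.687885; compare to alpha = 0.1. fail to reject H0.

U_X = 15, p = 0.687885, fail to reject H0 at alpha = 0.1.


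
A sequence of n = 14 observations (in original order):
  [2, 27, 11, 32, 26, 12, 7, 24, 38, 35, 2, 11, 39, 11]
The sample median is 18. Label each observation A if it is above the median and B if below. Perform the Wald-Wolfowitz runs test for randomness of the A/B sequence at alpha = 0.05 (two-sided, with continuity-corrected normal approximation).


Step 1: Compute median = 18; label A = above, B = below.
Labels in order: BABAABBAAABBAB  (n_A = 7, n_B = 7)
Step 2: Count runs R = 9.
Step 3: Under H0 (random ordering), E[R] = 2*n_A*n_B/(n_A+n_B) + 1 = 2*7*7/14 + 1 = 8.0000.
        Var[R] = 2*n_A*n_B*(2*n_A*n_B - n_A - n_B) / ((n_A+n_B)^2 * (n_A+n_B-1)) = 8232/2548 = 3.2308.
        SD[R] = 1.7974.
Step 4: Continuity-corrected z = (R - 0.5 - E[R]) / SD[R] = (9 - 0.5 - 8.0000) / 1.7974 = 0.2782.
Step 5: Two-sided p-value via normal approximation = 2*(1 - Phi(|z|)) = 0.780879.
Step 6: alpha = 0.05. fail to reject H0.

R = 9, z = 0.2782, p = 0.780879, fail to reject H0.


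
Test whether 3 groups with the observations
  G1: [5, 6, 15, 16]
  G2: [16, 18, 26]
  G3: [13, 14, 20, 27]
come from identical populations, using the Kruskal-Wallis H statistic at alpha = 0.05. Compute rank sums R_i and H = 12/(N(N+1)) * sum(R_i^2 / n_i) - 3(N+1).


Step 1: Combine all N = 11 observations and assign midranks.
sorted (value, group, rank): (5,G1,1), (6,G1,2), (13,G3,3), (14,G3,4), (15,G1,5), (16,G1,6.5), (16,G2,6.5), (18,G2,8), (20,G3,9), (26,G2,10), (27,G3,11)
Step 2: Sum ranks within each group.
R_1 = 14.5 (n_1 = 4)
R_2 = 24.5 (n_2 = 3)
R_3 = 27 (n_3 = 4)
Step 3: H = 12/(N(N+1)) * sum(R_i^2/n_i) - 3(N+1)
     = 12/(11*12) * (14.5^2/4 + 24.5^2/3 + 27^2/4) - 3*12
     = 0.090909 * 434.896 - 36
     = 3.535985.
Step 4: Ties present; correction factor C = 1 - 6/(11^3 - 11) = 0.995455. Corrected H = 3.535985 / 0.995455 = 3.552131.
Step 5: Under H0, H ~ chi^2(2); p-value = 0.169303.
Step 6: alpha = 0.05. fail to reject H0.

H = 3.5521, df = 2, p = 0.169303, fail to reject H0.


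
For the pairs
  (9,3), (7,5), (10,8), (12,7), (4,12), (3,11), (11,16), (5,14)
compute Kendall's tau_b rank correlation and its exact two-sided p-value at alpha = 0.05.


Step 1: Enumerate the 28 unordered pairs (i,j) with i<j and classify each by sign(x_j-x_i) * sign(y_j-y_i).
  (1,2):dx=-2,dy=+2->D; (1,3):dx=+1,dy=+5->C; (1,4):dx=+3,dy=+4->C; (1,5):dx=-5,dy=+9->D
  (1,6):dx=-6,dy=+8->D; (1,7):dx=+2,dy=+13->C; (1,8):dx=-4,dy=+11->D; (2,3):dx=+3,dy=+3->C
  (2,4):dx=+5,dy=+2->C; (2,5):dx=-3,dy=+7->D; (2,6):dx=-4,dy=+6->D; (2,7):dx=+4,dy=+11->C
  (2,8):dx=-2,dy=+9->D; (3,4):dx=+2,dy=-1->D; (3,5):dx=-6,dy=+4->D; (3,6):dx=-7,dy=+3->D
  (3,7):dx=+1,dy=+8->C; (3,8):dx=-5,dy=+6->D; (4,5):dx=-8,dy=+5->D; (4,6):dx=-9,dy=+4->D
  (4,7):dx=-1,dy=+9->D; (4,8):dx=-7,dy=+7->D; (5,6):dx=-1,dy=-1->C; (5,7):dx=+7,dy=+4->C
  (5,8):dx=+1,dy=+2->C; (6,7):dx=+8,dy=+5->C; (6,8):dx=+2,dy=+3->C; (7,8):dx=-6,dy=-2->C
Step 2: C = 13, D = 15, total pairs = 28.
Step 3: tau = (C - D)/(n(n-1)/2) = (13 - 15)/28 = -0.071429.
Step 4: Exact two-sided p-value (enumerate n! = 40320 permutations of y under H0): p = 0.904861.
Step 5: alpha = 0.05. fail to reject H0.

tau_b = -0.0714 (C=13, D=15), p = 0.904861, fail to reject H0.


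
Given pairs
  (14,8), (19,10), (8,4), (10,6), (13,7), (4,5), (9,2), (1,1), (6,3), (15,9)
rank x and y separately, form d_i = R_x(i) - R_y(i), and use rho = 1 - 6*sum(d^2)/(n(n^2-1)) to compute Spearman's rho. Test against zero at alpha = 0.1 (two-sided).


Step 1: Rank x and y separately (midranks; no ties here).
rank(x): 14->8, 19->10, 8->4, 10->6, 13->7, 4->2, 9->5, 1->1, 6->3, 15->9
rank(y): 8->8, 10->10, 4->4, 6->6, 7->7, 5->5, 2->2, 1->1, 3->3, 9->9
Step 2: d_i = R_x(i) - R_y(i); compute d_i^2.
  (8-8)^2=0, (10-10)^2=0, (4-4)^2=0, (6-6)^2=0, (7-7)^2=0, (2-5)^2=9, (5-2)^2=9, (1-1)^2=0, (3-3)^2=0, (9-9)^2=0
sum(d^2) = 18.
Step 3: rho = 1 - 6*18 / (10*(10^2 - 1)) = 1 - 108/990 = 0.890909.
Step 4: Under H0, t = rho * sqrt((n-2)/(1-rho^2)) = 5.5482 ~ t(8).
Step 5: Two-sided p-value from the t-distribution with 8 df = 0.000542.
Step 6: alpha = 0.1. reject H0.

rho = 0.8909, p = 0.000542, reject H0 at alpha = 0.1.


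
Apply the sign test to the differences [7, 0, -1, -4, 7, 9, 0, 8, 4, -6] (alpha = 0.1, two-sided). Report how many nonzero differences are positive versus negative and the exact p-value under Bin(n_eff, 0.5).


Step 1: Discard zero differences. Original n = 10; n_eff = number of nonzero differences = 8.
Nonzero differences (with sign): +7, -1, -4, +7, +9, +8, +4, -6
Step 2: Count signs: positive = 5, negative = 3.
Step 3: Under H0: P(positive) = 0.5, so the number of positives S ~ Bin(8, 0.5).
Step 4: Two-sided exact p-value = sum of Bin(8,0.5) probabilities at or below the observed probability = 0.726562.
Step 5: alpha = 0.1. fail to reject H0.

n_eff = 8, pos = 5, neg = 3, p = 0.726562, fail to reject H0.


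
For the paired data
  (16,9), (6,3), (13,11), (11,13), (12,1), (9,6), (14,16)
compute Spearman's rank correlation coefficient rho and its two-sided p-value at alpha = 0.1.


Step 1: Rank x and y separately (midranks; no ties here).
rank(x): 16->7, 6->1, 13->5, 11->3, 12->4, 9->2, 14->6
rank(y): 9->4, 3->2, 11->5, 13->6, 1->1, 6->3, 16->7
Step 2: d_i = R_x(i) - R_y(i); compute d_i^2.
  (7-4)^2=9, (1-2)^2=1, (5-5)^2=0, (3-6)^2=9, (4-1)^2=9, (2-3)^2=1, (6-7)^2=1
sum(d^2) = 30.
Step 3: rho = 1 - 6*30 / (7*(7^2 - 1)) = 1 - 180/336 = 0.464286.
Step 4: Under H0, t = rho * sqrt((n-2)/(1-rho^2)) = 1.1722 ~ t(5).
Step 5: Two-sided p-value from the t-distribution with 5 df = 0.293934.
Step 6: alpha = 0.1. fail to reject H0.

rho = 0.4643, p = 0.293934, fail to reject H0 at alpha = 0.1.


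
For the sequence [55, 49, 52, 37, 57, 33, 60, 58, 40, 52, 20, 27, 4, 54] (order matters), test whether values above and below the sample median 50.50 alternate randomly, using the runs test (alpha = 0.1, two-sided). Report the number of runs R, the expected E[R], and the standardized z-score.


Step 1: Compute median = 50.50; label A = above, B = below.
Labels in order: ABABABAABABBBA  (n_A = 7, n_B = 7)
Step 2: Count runs R = 11.
Step 3: Under H0 (random ordering), E[R] = 2*n_A*n_B/(n_A+n_B) + 1 = 2*7*7/14 + 1 = 8.0000.
        Var[R] = 2*n_A*n_B*(2*n_A*n_B - n_A - n_B) / ((n_A+n_B)^2 * (n_A+n_B-1)) = 8232/2548 = 3.2308.
        SD[R] = 1.7974.
Step 4: Continuity-corrected z = (R - 0.5 - E[R]) / SD[R] = (11 - 0.5 - 8.0000) / 1.7974 = 1.3909.
Step 5: Two-sided p-value via normal approximation = 2*(1 - Phi(|z|)) = 0.164264.
Step 6: alpha = 0.1. fail to reject H0.

R = 11, z = 1.3909, p = 0.164264, fail to reject H0.
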